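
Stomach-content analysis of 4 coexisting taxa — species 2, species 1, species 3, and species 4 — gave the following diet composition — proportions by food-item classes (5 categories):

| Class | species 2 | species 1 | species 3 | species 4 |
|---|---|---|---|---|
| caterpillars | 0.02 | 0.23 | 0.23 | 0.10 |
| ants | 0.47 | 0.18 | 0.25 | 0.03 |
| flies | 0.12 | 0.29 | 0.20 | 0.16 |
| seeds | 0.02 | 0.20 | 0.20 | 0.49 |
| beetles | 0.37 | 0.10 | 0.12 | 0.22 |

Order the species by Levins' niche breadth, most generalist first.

Σp_2ᵢ² = 0.02² + 0.47² + 0.12² + 0.02² + 0.37² = 0.0004 + 0.2209 + 0.0144 + 0.0004 + 0.1369 = 0.3730
B_2 = 1 / 0.3730 = 2.6810
Σp_1ᵢ² = 0.23² + 0.18² + 0.29² + 0.20² + 0.10² = 0.0529 + 0.0324 + 0.0841 + 0.0400 + 0.0100 = 0.2194
B_1 = 1 / 0.2194 = 4.5579
Σp_3ᵢ² = 0.23² + 0.25² + 0.20² + 0.20² + 0.12² = 0.0529 + 0.0625 + 0.0400 + 0.0400 + 0.0144 = 0.2098
B_3 = 1 / 0.2098 = 4.7664
Σp_4ᵢ² = 0.10² + 0.03² + 0.16² + 0.49² + 0.22² = 0.0100 + 0.0009 + 0.0256 + 0.2401 + 0.0484 = 0.3250
B_4 = 1 / 0.3250 = 3.0769
Ranking by B (broadest → narrowest): species 3 (4.77) > species 1 (4.56) > species 4 (3.08) > species 2 (2.68)

species 3 > species 1 > species 4 > species 2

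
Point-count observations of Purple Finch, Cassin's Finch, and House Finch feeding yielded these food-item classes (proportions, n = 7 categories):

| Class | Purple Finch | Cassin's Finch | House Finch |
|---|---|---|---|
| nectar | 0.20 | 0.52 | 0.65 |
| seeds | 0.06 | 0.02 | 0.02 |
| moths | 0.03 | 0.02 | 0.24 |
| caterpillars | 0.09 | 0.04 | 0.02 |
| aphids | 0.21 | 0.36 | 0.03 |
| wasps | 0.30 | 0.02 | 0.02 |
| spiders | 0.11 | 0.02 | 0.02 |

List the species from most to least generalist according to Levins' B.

Σp_Purpᵢ² = 0.20² + 0.06² + 0.03² + 0.09² + 0.21² + 0.30² + 0.11² = 0.0400 + 0.0036 + 0.0009 + 0.0081 + 0.0441 + 0.0900 + 0.0121 = 0.1988
B_Purp = 1 / 0.1988 = 5.0302
Σp_Cassᵢ² = 0.52² + 0.02² + 0.02² + 0.04² + 0.36² + 0.02² + 0.02² = 0.2704 + 0.0004 + 0.0004 + 0.0016 + 0.1296 + 0.0004 + 0.0004 = 0.4032
B_Cass = 1 / 0.4032 = 2.4802
Σp_Housᵢ² = 0.65² + 0.02² + 0.24² + 0.02² + 0.03² + 0.02² + 0.02² = 0.4225 + 0.0004 + 0.0576 + 0.0004 + 0.0009 + 0.0004 + 0.0004 = 0.4826
B_Hous = 1 / 0.4826 = 2.0721
Ranking by B (broadest → narrowest): Purple Finch (5.03) > Cassin's Finch (2.48) > House Finch (2.07)

Purple Finch > Cassin's Finch > House Finch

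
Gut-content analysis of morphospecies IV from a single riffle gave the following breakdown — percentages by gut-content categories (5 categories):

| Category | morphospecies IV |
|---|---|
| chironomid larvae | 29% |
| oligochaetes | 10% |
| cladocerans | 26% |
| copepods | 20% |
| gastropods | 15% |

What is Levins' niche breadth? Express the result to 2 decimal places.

Convert percentages to proportions (divide by 100).
Σpᵢ² = 0.29² + 0.10² + 0.26² + 0.20² + 0.15² = 0.0841 + 0.0100 + 0.0676 + 0.0400 + 0.0225 = 0.2242
B = 1 / 0.2242 = 4.4603

4.46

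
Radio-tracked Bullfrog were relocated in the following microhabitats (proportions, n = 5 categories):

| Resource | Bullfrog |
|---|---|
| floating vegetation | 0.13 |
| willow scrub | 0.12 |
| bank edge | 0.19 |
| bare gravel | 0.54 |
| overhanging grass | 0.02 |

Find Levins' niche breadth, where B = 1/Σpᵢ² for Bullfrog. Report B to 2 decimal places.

2.78

Σpᵢ² = 0.13² + 0.12² + 0.19² + 0.54² + 0.02² = 0.0169 + 0.0144 + 0.0361 + 0.2916 + 0.0004 = 0.3594
B = 1 / 0.3594 = 2.7824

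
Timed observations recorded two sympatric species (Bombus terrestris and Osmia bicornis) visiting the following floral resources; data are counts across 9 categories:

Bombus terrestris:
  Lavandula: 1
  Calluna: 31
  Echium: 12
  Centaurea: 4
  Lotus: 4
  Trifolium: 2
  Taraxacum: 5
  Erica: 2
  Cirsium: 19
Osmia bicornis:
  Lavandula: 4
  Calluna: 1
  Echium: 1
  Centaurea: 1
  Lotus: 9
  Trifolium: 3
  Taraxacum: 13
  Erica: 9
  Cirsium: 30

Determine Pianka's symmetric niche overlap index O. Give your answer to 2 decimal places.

0.54

Proportions for Bombus terrestris (n=80): 1/80=0.0125, 31/80=0.3875, 12/80=0.1500, 4/80=0.0500, 4/80=0.0500, 2/80=0.0250, 5/80=0.0625, 2/80=0.0250, 19/80=0.2375
Proportions for Osmia bicornis (n=71): 4/71=0.0563, 1/71=0.0141, 1/71=0.0141, 1/71=0.0141, 9/71=0.1268, 3/71=0.0423, 13/71=0.1831, 9/71=0.1268, 30/71=0.4225
Σ p₁ᵢp₂ᵢ = 0.000704 + 0.005464 + 0.002115 + 0.000705 + 0.006340 + 0.001058 + 0.011444 + 0.003170 + 0.100344 = 0.131344
Σp_1ᵢ² = 0.0125² + 0.3875² + 0.1500² + 0.0500² + 0.0500² + 0.0250² + 0.0625² + 0.0250² + 0.2375² = 0.000156 + 0.150156 + 0.022500 + 0.002500 + 0.002500 + 0.000625 + 0.003906 + 0.000625 + 0.056406 = 0.239374
Σp_2ᵢ² = 0.0563² + 0.0141² + 0.0141² + 0.0141² + 0.1268² + 0.0423² + 0.1831² + 0.1268² + 0.4225² = 0.003170 + 0.000199 + 0.000199 + 0.000199 + 0.016078 + 0.001789 + 0.033526 + 0.016078 + 0.178506 = 0.249744
O = 0.131344 / √(0.239374 × 0.249744) = 0.131344 / 0.2445040 = 0.5372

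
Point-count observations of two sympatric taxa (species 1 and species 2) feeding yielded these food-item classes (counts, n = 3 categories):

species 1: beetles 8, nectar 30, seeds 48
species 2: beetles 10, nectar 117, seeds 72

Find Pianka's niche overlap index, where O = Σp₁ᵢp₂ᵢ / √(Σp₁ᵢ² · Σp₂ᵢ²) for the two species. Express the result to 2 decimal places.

0.89

Proportions for species 1 (n=86): 8/86=0.0930, 30/86=0.3488, 48/86=0.5581
Proportions for species 2 (n=199): 10/199=0.0503, 117/199=0.5879, 72/199=0.3618
Σ p₁ᵢp₂ᵢ = 0.004678 + 0.205060 + 0.201921 = 0.411659
Σp_1ᵢ² = 0.0930² + 0.3488² + 0.5581² = 0.008649 + 0.121661 + 0.311476 = 0.441786
Σp_2ᵢ² = 0.0503² + 0.5879² + 0.3618² = 0.002530 + 0.345626 + 0.130899 = 0.479055
O = 0.411659 / √(0.441786 × 0.479055) = 0.411659 / 0.4600433 = 0.8948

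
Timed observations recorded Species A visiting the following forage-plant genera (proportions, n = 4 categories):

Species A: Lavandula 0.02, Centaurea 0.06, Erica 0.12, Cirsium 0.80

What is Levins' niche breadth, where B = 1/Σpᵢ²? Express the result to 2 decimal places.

Σpᵢ² = 0.02² + 0.06² + 0.12² + 0.80² = 0.0004 + 0.0036 + 0.0144 + 0.6400 = 0.6584
B = 1 / 0.6584 = 1.5188

1.52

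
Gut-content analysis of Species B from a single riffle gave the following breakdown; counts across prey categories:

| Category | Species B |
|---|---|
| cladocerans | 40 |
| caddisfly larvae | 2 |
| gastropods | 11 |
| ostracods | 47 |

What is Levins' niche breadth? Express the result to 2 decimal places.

2.54

Proportions for Species B (n=100): 40/100=0.4000, 2/100=0.0200, 11/100=0.1100, 47/100=0.4700
Σpᵢ² = 0.4000² + 0.0200² + 0.1100² + 0.4700² = 0.160000 + 0.000400 + 0.012100 + 0.220900 = 0.393400
B = 1 / 0.393400 = 2.5419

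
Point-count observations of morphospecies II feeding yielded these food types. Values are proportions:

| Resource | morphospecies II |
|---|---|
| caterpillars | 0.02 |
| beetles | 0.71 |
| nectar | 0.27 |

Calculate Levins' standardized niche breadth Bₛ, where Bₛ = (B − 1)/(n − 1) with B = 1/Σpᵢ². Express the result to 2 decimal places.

Σpᵢ² = 0.02² + 0.71² + 0.27² = 0.0004 + 0.5041 + 0.0729 = 0.5774
B = 1 / 0.5774 = 1.7319
Bₛ = (B − 1)/(n − 1) = (1.7319 − 1)/(3 − 1) = 0.7319/2 = 0.3660

0.37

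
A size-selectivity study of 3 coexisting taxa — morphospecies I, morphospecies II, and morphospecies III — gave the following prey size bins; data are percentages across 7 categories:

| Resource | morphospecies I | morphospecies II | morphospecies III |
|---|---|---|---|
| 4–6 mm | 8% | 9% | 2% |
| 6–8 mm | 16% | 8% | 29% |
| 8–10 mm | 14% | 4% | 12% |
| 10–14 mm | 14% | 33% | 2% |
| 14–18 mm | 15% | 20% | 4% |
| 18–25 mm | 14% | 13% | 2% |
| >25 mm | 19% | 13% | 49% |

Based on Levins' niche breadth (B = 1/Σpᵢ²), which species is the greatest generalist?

Convert percentages to proportions (divide by 100).
Σp_Iᵢ² = 0.08² + 0.16² + 0.14² + 0.14² + 0.15² + 0.14² + 0.19² = 0.0064 + 0.0256 + 0.0196 + 0.0196 + 0.0225 + 0.0196 + 0.0361 = 0.1494
B_I = 1 / 0.1494 = 6.6934
Σp_IIᵢ² = 0.09² + 0.08² + 0.04² + 0.33² + 0.20² + 0.13² + 0.13² = 0.0081 + 0.0064 + 0.0016 + 0.1089 + 0.0400 + 0.0169 + 0.0169 = 0.1988
B_II = 1 / 0.1988 = 5.0302
Σp_IIIᵢ² = 0.02² + 0.29² + 0.12² + 0.02² + 0.04² + 0.02² + 0.49² = 0.0004 + 0.0841 + 0.0144 + 0.0004 + 0.0016 + 0.0004 + 0.2401 = 0.3414
B_III = 1 / 0.3414 = 2.9291
Highest B → broadest niche (most generalist): morphospecies I (B = 6.69).

morphospecies I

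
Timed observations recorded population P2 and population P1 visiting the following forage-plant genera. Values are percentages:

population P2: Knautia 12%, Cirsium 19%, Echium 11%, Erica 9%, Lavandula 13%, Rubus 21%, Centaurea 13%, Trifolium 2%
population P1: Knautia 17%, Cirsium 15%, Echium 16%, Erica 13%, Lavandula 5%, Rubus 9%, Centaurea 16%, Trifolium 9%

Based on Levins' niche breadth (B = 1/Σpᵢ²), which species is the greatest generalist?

Convert percentages to proportions (divide by 100).
Σp_P2ᵢ² = 0.12² + 0.19² + 0.11² + 0.09² + 0.13² + 0.21² + 0.13² + 0.02² = 0.0144 + 0.0361 + 0.0121 + 0.0081 + 0.0169 + 0.0441 + 0.0169 + 0.0004 = 0.1490
B_P2 = 1 / 0.1490 = 6.7114
Σp_P1ᵢ² = 0.17² + 0.15² + 0.16² + 0.13² + 0.05² + 0.09² + 0.16² + 0.09² = 0.0289 + 0.0225 + 0.0256 + 0.0169 + 0.0025 + 0.0081 + 0.0256 + 0.0081 = 0.1382
B_P1 = 1 / 0.1382 = 7.2359
Highest B → broadest niche (most generalist): population P1 (B = 7.24).

population P1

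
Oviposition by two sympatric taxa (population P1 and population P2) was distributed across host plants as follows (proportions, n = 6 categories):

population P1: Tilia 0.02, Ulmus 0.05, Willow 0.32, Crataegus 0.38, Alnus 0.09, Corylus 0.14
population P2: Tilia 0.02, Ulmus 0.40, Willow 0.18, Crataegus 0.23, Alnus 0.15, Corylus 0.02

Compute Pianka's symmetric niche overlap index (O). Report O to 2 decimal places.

0.67

Σ p₁ᵢp₂ᵢ = 0.0004 + 0.0200 + 0.0576 + 0.0874 + 0.0135 + 0.0028 = 0.1817
Σp_1ᵢ² = 0.02² + 0.05² + 0.32² + 0.38² + 0.09² + 0.14² = 0.0004 + 0.0025 + 0.1024 + 0.1444 + 0.0081 + 0.0196 = 0.2774
Σp_2ᵢ² = 0.02² + 0.40² + 0.18² + 0.23² + 0.15² + 0.02² = 0.0004 + 0.1600 + 0.0324 + 0.0529 + 0.0225 + 0.0004 = 0.2686
O = 0.1817 / √(0.2774 × 0.2686) = 0.1817 / 0.27296 = 0.6657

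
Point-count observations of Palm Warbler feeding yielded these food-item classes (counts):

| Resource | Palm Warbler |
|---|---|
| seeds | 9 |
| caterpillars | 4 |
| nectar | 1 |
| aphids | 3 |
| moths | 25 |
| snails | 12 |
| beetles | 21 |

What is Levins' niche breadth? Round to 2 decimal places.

Proportions for Palm Warbler (n=75): 9/75=0.1200, 4/75=0.0533, 1/75=0.0133, 3/75=0.0400, 25/75=0.3333, 12/75=0.1600, 21/75=0.2800
Σpᵢ² = 0.1200² + 0.0533² + 0.0133² + 0.0400² + 0.3333² + 0.1600² + 0.2800² = 0.014400 + 0.002841 + 0.000177 + 0.001600 + 0.111089 + 0.025600 + 0.078400 = 0.234107
B = 1 / 0.234107 = 4.2716

4.27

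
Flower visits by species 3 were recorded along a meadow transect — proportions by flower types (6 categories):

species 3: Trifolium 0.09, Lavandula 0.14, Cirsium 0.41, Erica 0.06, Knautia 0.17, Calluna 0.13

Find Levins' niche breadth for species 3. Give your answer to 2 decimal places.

4.08

Σpᵢ² = 0.09² + 0.14² + 0.41² + 0.06² + 0.17² + 0.13² = 0.0081 + 0.0196 + 0.1681 + 0.0036 + 0.0289 + 0.0169 = 0.2452
B = 1 / 0.2452 = 4.0783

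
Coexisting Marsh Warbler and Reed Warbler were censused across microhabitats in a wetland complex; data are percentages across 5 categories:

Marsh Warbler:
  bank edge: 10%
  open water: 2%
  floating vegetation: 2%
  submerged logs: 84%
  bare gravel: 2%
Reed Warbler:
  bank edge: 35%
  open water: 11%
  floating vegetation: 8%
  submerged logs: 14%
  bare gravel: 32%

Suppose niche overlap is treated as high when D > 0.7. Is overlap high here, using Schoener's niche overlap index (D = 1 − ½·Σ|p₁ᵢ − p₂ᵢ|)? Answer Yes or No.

No

Convert percentages to proportions (divide by 100).
Σ|p₁ᵢ − p₂ᵢ| = 0.25 + 0.09 + 0.06 + 0.70 + 0.30 = 1.40
D = 1 − ½ × 1.40 = 1 − 0.700 = 0.3000
D = 0.3000 < 0.7 → No.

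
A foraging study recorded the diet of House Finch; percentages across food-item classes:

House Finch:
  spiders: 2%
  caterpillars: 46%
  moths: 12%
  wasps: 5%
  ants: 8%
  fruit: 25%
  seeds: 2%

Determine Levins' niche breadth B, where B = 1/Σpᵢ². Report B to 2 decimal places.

Convert percentages to proportions (divide by 100).
Σpᵢ² = 0.02² + 0.46² + 0.12² + 0.05² + 0.08² + 0.25² + 0.02² = 0.0004 + 0.2116 + 0.0144 + 0.0025 + 0.0064 + 0.0625 + 0.0004 = 0.2982
B = 1 / 0.2982 = 3.3535

3.35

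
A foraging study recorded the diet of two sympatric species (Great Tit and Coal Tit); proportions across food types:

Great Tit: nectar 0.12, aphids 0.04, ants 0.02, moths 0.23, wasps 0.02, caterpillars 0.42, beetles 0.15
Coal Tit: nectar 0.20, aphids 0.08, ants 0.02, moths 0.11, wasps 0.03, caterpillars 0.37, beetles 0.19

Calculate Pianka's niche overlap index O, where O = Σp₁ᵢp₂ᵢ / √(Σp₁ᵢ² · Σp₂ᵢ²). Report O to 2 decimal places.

Σ p₁ᵢp₂ᵢ = 0.0240 + 0.0032 + 0.0004 + 0.0253 + 0.0006 + 0.1554 + 0.0285 = 0.2374
Σp_1ᵢ² = 0.12² + 0.04² + 0.02² + 0.23² + 0.02² + 0.42² + 0.15² = 0.0144 + 0.0016 + 0.0004 + 0.0529 + 0.0004 + 0.1764 + 0.0225 = 0.2686
Σp_2ᵢ² = 0.20² + 0.08² + 0.02² + 0.11² + 0.03² + 0.37² + 0.19² = 0.0400 + 0.0064 + 0.0004 + 0.0121 + 0.0009 + 0.1369 + 0.0361 = 0.2328
O = 0.2374 / √(0.2686 × 0.2328) = 0.2374 / 0.25006 = 0.9494

0.95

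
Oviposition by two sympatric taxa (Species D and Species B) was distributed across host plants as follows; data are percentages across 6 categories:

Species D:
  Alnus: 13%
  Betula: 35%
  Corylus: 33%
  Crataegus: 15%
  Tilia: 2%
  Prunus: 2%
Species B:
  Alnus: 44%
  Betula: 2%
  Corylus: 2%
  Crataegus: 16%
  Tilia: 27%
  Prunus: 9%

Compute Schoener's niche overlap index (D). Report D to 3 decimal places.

Convert percentages to proportions (divide by 100).
Σ|p₁ᵢ − p₂ᵢ| = 0.31 + 0.33 + 0.31 + 0.01 + 0.25 + 0.07 = 1.28
D = 1 − ½ × 1.28 = 1 − 0.640 = 0.36000

0.360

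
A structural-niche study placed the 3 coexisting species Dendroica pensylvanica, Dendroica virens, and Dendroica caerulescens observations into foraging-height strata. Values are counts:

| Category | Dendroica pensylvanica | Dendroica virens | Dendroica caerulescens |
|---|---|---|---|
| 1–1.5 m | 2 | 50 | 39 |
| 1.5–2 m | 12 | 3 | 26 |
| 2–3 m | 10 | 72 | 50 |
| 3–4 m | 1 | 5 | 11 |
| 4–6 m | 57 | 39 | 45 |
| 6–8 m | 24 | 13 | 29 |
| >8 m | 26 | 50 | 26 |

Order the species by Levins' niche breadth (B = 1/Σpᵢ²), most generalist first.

Proportions for Dendroica pensylvanica (n=132): 2/132=0.0152, 12/132=0.0909, 10/132=0.0758, 1/132=0.0076, 57/132=0.4318, 24/132=0.1818, 26/132=0.1970
Proportions for Dendroica virens (n=232): 50/232=0.2155, 3/232=0.0129, 72/232=0.3103, 5/232=0.0216, 39/232=0.1681, 13/232=0.0560, 50/232=0.2155
Proportions for Dendroica caerulescens (n=226): 39/226=0.1726, 26/226=0.1150, 50/226=0.2212, 11/226=0.0487, 45/226=0.1991, 29/226=0.1283, 26/226=0.1150
Σp_pensᵢ² = 0.0152² + 0.0909² + 0.0758² + 0.0076² + 0.4318² + 0.1818² + 0.1970² = 0.000231 + 0.008263 + 0.005746 + 0.000058 + 0.186451 + 0.033051 + 0.038809 = 0.272609
B_pens = 1 / 0.272609 = 3.6683
Σp_vireᵢ² = 0.2155² + 0.0129² + 0.3103² + 0.0216² + 0.1681² + 0.0560² + 0.2155² = 0.046440 + 0.000166 + 0.096286 + 0.000467 + 0.028258 + 0.003136 + 0.046440 = 0.221193
B_vire = 1 / 0.221193 = 4.5209
Σp_caerᵢ² = 0.1726² + 0.1150² + 0.2212² + 0.0487² + 0.1991² + 0.1283² + 0.1150² = 0.029791 + 0.013225 + 0.048929 + 0.002372 + 0.039641 + 0.016461 + 0.013225 = 0.163644
B_caer = 1 / 0.163644 = 6.1108
Ranking by B (broadest → narrowest): Dendroica caerulescens (6.11) > Dendroica virens (4.52) > Dendroica pensylvanica (3.67)

Dendroica caerulescens > Dendroica virens > Dendroica pensylvanica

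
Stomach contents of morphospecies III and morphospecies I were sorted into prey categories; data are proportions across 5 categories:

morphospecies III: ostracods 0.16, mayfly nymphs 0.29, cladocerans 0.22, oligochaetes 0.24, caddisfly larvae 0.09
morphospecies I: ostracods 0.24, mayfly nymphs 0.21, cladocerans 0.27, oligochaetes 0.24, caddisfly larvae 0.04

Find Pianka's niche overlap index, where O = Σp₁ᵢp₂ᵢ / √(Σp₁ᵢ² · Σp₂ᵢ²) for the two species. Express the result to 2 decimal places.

Σ p₁ᵢp₂ᵢ = 0.0384 + 0.0609 + 0.0594 + 0.0576 + 0.0036 = 0.2199
Σp_1ᵢ² = 0.16² + 0.29² + 0.22² + 0.24² + 0.09² = 0.0256 + 0.0841 + 0.0484 + 0.0576 + 0.0081 = 0.2238
Σp_2ᵢ² = 0.24² + 0.21² + 0.27² + 0.24² + 0.04² = 0.0576 + 0.0441 + 0.0729 + 0.0576 + 0.0016 = 0.2338
O = 0.2199 / √(0.2238 × 0.2338) = 0.2199 / 0.22875 = 0.9613

0.96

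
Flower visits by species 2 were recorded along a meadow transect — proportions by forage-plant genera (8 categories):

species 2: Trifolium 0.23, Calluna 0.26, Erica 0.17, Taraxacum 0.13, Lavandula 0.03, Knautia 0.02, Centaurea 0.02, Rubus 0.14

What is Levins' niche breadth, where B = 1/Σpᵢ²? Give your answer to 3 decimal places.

Σpᵢ² = 0.23² + 0.26² + 0.17² + 0.13² + 0.03² + 0.02² + 0.02² + 0.14² = 0.0529 + 0.0676 + 0.0289 + 0.0169 + 0.0009 + 0.0004 + 0.0004 + 0.0196 = 0.1876
B = 1 / 0.1876 = 5.33049

5.330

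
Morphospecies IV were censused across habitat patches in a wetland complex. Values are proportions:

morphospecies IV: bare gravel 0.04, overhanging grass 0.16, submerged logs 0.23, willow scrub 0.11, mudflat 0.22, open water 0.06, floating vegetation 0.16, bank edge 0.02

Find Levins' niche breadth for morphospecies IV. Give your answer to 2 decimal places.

Σpᵢ² = 0.04² + 0.16² + 0.23² + 0.11² + 0.22² + 0.06² + 0.16² + 0.02² = 0.0016 + 0.0256 + 0.0529 + 0.0121 + 0.0484 + 0.0036 + 0.0256 + 0.0004 = 0.1702
B = 1 / 0.1702 = 5.8754

5.88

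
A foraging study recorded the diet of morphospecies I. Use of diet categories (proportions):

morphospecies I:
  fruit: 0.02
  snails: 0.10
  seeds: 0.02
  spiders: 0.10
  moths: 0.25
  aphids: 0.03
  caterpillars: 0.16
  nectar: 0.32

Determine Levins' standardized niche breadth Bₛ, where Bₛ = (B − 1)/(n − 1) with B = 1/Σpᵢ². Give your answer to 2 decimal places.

Σpᵢ² = 0.02² + 0.10² + 0.02² + 0.10² + 0.25² + 0.03² + 0.16² + 0.32² = 0.0004 + 0.0100 + 0.0004 + 0.0100 + 0.0625 + 0.0009 + 0.0256 + 0.1024 = 0.2122
B = 1 / 0.2122 = 4.7125
Bₛ = (B − 1)/(n − 1) = (4.7125 − 1)/(8 − 1) = 3.7125/7 = 0.5304

0.53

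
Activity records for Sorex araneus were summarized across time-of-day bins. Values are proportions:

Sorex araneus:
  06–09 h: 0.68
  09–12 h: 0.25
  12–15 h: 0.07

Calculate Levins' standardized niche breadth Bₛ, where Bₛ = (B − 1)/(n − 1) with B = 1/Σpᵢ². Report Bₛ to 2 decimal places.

0.44

Σpᵢ² = 0.68² + 0.25² + 0.07² = 0.4624 + 0.0625 + 0.0049 = 0.5298
B = 1 / 0.5298 = 1.8875
Bₛ = (B − 1)/(n − 1) = (1.8875 − 1)/(3 − 1) = 0.8875/2 = 0.4438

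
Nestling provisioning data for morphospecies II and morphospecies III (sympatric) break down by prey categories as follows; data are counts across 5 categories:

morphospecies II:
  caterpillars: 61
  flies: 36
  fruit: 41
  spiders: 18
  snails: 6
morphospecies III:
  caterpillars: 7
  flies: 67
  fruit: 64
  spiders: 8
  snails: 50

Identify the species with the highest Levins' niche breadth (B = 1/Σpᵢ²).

morphospecies II

Proportions for morphospecies II (n=162): 61/162=0.3765, 36/162=0.2222, 41/162=0.2531, 18/162=0.1111, 6/162=0.0370
Proportions for morphospecies III (n=196): 7/196=0.0357, 67/196=0.3418, 64/196=0.3265, 8/196=0.0408, 50/196=0.2551
Σp_IIᵢ² = 0.3765² + 0.2222² + 0.2531² + 0.1111² + 0.0370² = 0.141752 + 0.049373 + 0.064060 + 0.012343 + 0.001369 = 0.268897
B_II = 1 / 0.268897 = 3.7189
Σp_IIIᵢ² = 0.0357² + 0.3418² + 0.3265² + 0.0408² + 0.2551² = 0.001274 + 0.116827 + 0.106602 + 0.001665 + 0.065076 = 0.291444
B_III = 1 / 0.291444 = 3.4312
Highest B → broadest niche (most generalist): morphospecies II (B = 3.72).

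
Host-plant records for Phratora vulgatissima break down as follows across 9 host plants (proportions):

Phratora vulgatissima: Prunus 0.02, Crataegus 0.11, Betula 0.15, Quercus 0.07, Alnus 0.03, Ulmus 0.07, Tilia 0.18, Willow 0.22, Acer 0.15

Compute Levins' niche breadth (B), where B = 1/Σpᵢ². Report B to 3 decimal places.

Σpᵢ² = 0.02² + 0.11² + 0.15² + 0.07² + 0.03² + 0.07² + 0.18² + 0.22² + 0.15² = 0.0004 + 0.0121 + 0.0225 + 0.0049 + 0.0009 + 0.0049 + 0.0324 + 0.0484 + 0.0225 = 0.1490
B = 1 / 0.1490 = 6.71141

6.711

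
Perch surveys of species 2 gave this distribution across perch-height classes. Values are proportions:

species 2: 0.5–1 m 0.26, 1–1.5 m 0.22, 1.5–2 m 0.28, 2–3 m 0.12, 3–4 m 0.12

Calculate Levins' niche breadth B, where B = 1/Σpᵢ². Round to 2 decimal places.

4.48

Σpᵢ² = 0.26² + 0.22² + 0.28² + 0.12² + 0.12² = 0.0676 + 0.0484 + 0.0784 + 0.0144 + 0.0144 = 0.2232
B = 1 / 0.2232 = 4.4803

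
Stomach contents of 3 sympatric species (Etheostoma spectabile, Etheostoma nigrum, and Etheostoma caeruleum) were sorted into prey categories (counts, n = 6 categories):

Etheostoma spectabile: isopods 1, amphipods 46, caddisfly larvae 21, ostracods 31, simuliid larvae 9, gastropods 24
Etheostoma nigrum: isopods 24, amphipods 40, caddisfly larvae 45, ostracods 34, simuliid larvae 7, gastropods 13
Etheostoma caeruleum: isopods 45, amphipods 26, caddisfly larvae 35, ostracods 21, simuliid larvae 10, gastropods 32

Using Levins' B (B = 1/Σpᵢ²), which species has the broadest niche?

Proportions for Etheostoma spectabile (n=132): 1/132=0.0076, 46/132=0.3485, 21/132=0.1591, 31/132=0.2348, 9/132=0.0682, 24/132=0.1818
Proportions for Etheostoma nigrum (n=163): 24/163=0.1472, 40/163=0.2454, 45/163=0.2761, 34/163=0.2086, 7/163=0.0429, 13/163=0.0798
Proportions for Etheostoma caeruleum (n=169): 45/169=0.2663, 26/169=0.1538, 35/169=0.2071, 21/169=0.1243, 10/169=0.0592, 32/169=0.1893
Σp_specᵢ² = 0.0076² + 0.3485² + 0.1591² + 0.2348² + 0.0682² + 0.1818² = 0.000058 + 0.121452 + 0.025313 + 0.055131 + 0.004651 + 0.033051 = 0.239656
B_spec = 1 / 0.239656 = 4.1726
Σp_nigrᵢ² = 0.1472² + 0.2454² + 0.2761² + 0.2086² + 0.0429² + 0.0798² = 0.021668 + 0.060221 + 0.076231 + 0.043514 + 0.001840 + 0.006368 = 0.209842
B_nigr = 1 / 0.209842 = 4.7655
Σp_caerᵢ² = 0.2663² + 0.1538² + 0.2071² + 0.1243² + 0.0592² + 0.1893² = 0.070916 + 0.023654 + 0.042890 + 0.015450 + 0.003505 + 0.035834 = 0.192249
B_caer = 1 / 0.192249 = 5.2016
Highest B → broadest niche (most generalist): Etheostoma caeruleum (B = 5.20).

Etheostoma caeruleum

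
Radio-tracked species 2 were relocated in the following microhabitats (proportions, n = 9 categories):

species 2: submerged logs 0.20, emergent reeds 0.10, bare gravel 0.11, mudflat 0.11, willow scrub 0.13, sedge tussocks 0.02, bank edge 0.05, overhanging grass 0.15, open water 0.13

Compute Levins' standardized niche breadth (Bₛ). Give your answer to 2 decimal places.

0.81

Σpᵢ² = 0.20² + 0.10² + 0.11² + 0.11² + 0.13² + 0.02² + 0.05² + 0.15² + 0.13² = 0.0400 + 0.0100 + 0.0121 + 0.0121 + 0.0169 + 0.0004 + 0.0025 + 0.0225 + 0.0169 = 0.1334
B = 1 / 0.1334 = 7.4963
Bₛ = (B − 1)/(n − 1) = (7.4963 − 1)/(9 − 1) = 6.4963/8 = 0.8120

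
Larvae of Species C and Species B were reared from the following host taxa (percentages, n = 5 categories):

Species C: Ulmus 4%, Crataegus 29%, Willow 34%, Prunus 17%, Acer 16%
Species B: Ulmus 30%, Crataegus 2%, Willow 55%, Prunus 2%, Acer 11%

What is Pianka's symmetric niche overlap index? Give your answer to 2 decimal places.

0.70

Convert percentages to proportions (divide by 100).
Σ p₁ᵢp₂ᵢ = 0.0120 + 0.0058 + 0.1870 + 0.0034 + 0.0176 = 0.2258
Σp_1ᵢ² = 0.04² + 0.29² + 0.34² + 0.17² + 0.16² = 0.0016 + 0.0841 + 0.1156 + 0.0289 + 0.0256 = 0.2558
Σp_2ᵢ² = 0.30² + 0.02² + 0.55² + 0.02² + 0.11² = 0.0900 + 0.0004 + 0.3025 + 0.0004 + 0.0121 = 0.4054
O = 0.2258 / √(0.2558 × 0.4054) = 0.2258 / 0.32203 = 0.7012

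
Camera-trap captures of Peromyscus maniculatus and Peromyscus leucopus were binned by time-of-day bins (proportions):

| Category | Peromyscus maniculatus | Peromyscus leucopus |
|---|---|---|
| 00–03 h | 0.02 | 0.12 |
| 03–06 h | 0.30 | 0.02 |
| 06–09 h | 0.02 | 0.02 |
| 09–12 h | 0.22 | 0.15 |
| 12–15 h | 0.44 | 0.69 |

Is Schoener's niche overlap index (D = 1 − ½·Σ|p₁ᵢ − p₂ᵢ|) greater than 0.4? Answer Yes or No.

Yes

Σ|p₁ᵢ − p₂ᵢ| = 0.10 + 0.28 + 0.00 + 0.07 + 0.25 = 0.70
D = 1 − ½ × 0.70 = 1 − 0.350 = 0.6500
D = 0.6500 > 0.4 → Yes.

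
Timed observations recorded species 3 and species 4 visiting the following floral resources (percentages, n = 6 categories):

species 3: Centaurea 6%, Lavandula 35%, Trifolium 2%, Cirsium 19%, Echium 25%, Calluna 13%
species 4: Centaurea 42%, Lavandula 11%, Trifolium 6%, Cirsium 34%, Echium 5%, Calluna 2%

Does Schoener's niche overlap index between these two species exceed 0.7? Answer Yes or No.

Convert percentages to proportions (divide by 100).
Σ|p₁ᵢ − p₂ᵢ| = 0.36 + 0.24 + 0.04 + 0.15 + 0.20 + 0.11 = 1.10
D = 1 − ½ × 1.10 = 1 − 0.550 = 0.4500
D = 0.4500 < 0.7 → No.

No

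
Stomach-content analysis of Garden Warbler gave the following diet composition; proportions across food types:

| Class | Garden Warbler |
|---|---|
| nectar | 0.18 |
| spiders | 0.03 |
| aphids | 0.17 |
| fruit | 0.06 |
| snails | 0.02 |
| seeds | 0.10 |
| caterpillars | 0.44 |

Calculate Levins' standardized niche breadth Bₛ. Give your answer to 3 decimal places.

0.451

Σpᵢ² = 0.18² + 0.03² + 0.17² + 0.06² + 0.02² + 0.10² + 0.44² = 0.0324 + 0.0009 + 0.0289 + 0.0036 + 0.0004 + 0.0100 + 0.1936 = 0.2698
B = 1 / 0.2698 = 3.70645
Bₛ = (B − 1)/(n − 1) = (3.70645 − 1)/(7 − 1) = 2.70645/6 = 0.45108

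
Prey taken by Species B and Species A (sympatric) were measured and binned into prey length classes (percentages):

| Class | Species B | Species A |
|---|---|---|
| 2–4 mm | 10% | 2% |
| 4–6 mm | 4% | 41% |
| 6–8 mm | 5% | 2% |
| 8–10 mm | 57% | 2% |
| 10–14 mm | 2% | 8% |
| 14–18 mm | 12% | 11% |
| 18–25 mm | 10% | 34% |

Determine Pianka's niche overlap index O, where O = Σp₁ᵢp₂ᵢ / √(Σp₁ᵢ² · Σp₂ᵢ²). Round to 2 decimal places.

Convert percentages to proportions (divide by 100).
Σ p₁ᵢp₂ᵢ = 0.0020 + 0.0164 + 0.0010 + 0.0114 + 0.0016 + 0.0132 + 0.0340 = 0.0796
Σp_1ᵢ² = 0.10² + 0.04² + 0.05² + 0.57² + 0.02² + 0.12² + 0.10² = 0.0100 + 0.0016 + 0.0025 + 0.3249 + 0.0004 + 0.0144 + 0.0100 = 0.3638
Σp_2ᵢ² = 0.02² + 0.41² + 0.02² + 0.02² + 0.08² + 0.11² + 0.34² = 0.0004 + 0.1681 + 0.0004 + 0.0004 + 0.0064 + 0.0121 + 0.1156 = 0.3034
O = 0.0796 / √(0.3638 × 0.3034) = 0.0796 / 0.33223 = 0.2396

0.24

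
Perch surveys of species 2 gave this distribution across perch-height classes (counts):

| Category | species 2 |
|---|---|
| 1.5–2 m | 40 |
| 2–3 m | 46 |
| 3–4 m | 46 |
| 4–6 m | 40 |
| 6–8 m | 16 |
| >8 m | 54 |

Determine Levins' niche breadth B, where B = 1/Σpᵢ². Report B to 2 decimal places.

5.52

Proportions for species 2 (n=242): 40/242=0.1653, 46/242=0.1901, 46/242=0.1901, 40/242=0.1653, 16/242=0.0661, 54/242=0.2231
Σpᵢ² = 0.1653² + 0.1901² + 0.1901² + 0.1653² + 0.0661² + 0.2231² = 0.027324 + 0.036138 + 0.036138 + 0.027324 + 0.004369 + 0.049774 = 0.181067
B = 1 / 0.181067 = 5.5228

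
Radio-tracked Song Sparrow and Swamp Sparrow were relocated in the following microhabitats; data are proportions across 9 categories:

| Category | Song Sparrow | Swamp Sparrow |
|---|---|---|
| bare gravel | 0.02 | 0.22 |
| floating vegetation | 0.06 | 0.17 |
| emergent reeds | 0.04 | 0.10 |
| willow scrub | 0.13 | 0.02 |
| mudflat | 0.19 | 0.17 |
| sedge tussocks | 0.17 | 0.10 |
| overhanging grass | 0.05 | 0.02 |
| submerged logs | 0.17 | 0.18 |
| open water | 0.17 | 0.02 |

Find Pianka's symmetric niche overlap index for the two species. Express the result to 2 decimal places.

0.69

Σ p₁ᵢp₂ᵢ = 0.0044 + 0.0102 + 0.0040 + 0.0026 + 0.0323 + 0.0170 + 0.0010 + 0.0306 + 0.0034 = 0.1055
Σp_1ᵢ² = 0.02² + 0.06² + 0.04² + 0.13² + 0.19² + 0.17² + 0.05² + 0.17² + 0.17² = 0.0004 + 0.0036 + 0.0016 + 0.0169 + 0.0361 + 0.0289 + 0.0025 + 0.0289 + 0.0289 = 0.1478
Σp_2ᵢ² = 0.22² + 0.17² + 0.10² + 0.02² + 0.17² + 0.10² + 0.02² + 0.18² + 0.02² = 0.0484 + 0.0289 + 0.0100 + 0.0004 + 0.0289 + 0.0100 + 0.0004 + 0.0324 + 0.0004 = 0.1598
O = 0.1055 / √(0.1478 × 0.1598) = 0.1055 / 0.15368 = 0.6865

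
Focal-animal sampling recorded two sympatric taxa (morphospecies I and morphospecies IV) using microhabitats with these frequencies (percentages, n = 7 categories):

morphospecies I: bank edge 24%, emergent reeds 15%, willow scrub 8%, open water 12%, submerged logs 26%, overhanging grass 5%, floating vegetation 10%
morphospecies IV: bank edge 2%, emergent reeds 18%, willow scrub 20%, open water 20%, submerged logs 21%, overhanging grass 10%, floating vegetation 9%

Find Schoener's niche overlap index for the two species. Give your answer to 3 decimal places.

0.720

Convert percentages to proportions (divide by 100).
Σ|p₁ᵢ − p₂ᵢ| = 0.22 + 0.03 + 0.12 + 0.08 + 0.05 + 0.05 + 0.01 = 0.56
D = 1 − ½ × 0.56 = 1 − 0.280 = 0.72000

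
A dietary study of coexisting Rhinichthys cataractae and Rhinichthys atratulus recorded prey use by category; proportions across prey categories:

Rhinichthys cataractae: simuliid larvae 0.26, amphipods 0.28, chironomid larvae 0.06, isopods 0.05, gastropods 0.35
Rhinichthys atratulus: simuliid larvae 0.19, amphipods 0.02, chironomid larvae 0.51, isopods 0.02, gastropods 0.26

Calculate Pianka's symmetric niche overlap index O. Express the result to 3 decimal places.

0.561

Σ p₁ᵢp₂ᵢ = 0.0494 + 0.0056 + 0.0306 + 0.0010 + 0.0910 = 0.1776
Σp_1ᵢ² = 0.26² + 0.28² + 0.06² + 0.05² + 0.35² = 0.0676 + 0.0784 + 0.0036 + 0.0025 + 0.1225 = 0.2746
Σp_2ᵢ² = 0.19² + 0.02² + 0.51² + 0.02² + 0.26² = 0.0361 + 0.0004 + 0.2601 + 0.0004 + 0.0676 = 0.3646
O = 0.1776 / √(0.2746 × 0.3646) = 0.1776 / 0.316416 = 0.56129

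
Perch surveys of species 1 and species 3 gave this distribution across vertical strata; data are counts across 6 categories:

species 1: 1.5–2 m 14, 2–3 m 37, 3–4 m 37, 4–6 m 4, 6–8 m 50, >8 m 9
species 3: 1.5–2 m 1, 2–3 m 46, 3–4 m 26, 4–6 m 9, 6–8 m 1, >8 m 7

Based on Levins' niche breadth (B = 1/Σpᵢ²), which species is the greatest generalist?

Proportions for species 1 (n=151): 14/151=0.0927, 37/151=0.2450, 37/151=0.2450, 4/151=0.0265, 50/151=0.3311, 9/151=0.0596
Proportions for species 3 (n=90): 1/90=0.0111, 46/90=0.5111, 26/90=0.2889, 9/90=0.1000, 1/90=0.0111, 7/90=0.0778
Σp_1ᵢ² = 0.0927² + 0.2450² + 0.2450² + 0.0265² + 0.3311² + 0.0596² = 0.008593 + 0.060025 + 0.060025 + 0.000702 + 0.109627 + 0.003552 = 0.242524
B_1 = 1 / 0.242524 = 4.1233
Σp_3ᵢ² = 0.0111² + 0.5111² + 0.2889² + 0.1000² + 0.0111² + 0.0778² = 0.000123 + 0.261223 + 0.083463 + 0.010000 + 0.000123 + 0.006053 = 0.360985
B_3 = 1 / 0.360985 = 2.7702
Highest B → broadest niche (most generalist): species 1 (B = 4.12).

species 1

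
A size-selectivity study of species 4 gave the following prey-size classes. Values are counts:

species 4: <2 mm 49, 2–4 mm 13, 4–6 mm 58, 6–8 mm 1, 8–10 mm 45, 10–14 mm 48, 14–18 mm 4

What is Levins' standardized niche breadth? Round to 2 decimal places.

Proportions for species 4 (n=218): 49/218=0.2248, 13/218=0.0596, 58/218=0.2661, 1/218=0.0046, 45/218=0.2064, 48/218=0.2202, 4/218=0.0183
Σpᵢ² = 0.2248² + 0.0596² + 0.2661² + 0.0046² + 0.2064² + 0.2202² + 0.0183² = 0.050535 + 0.003552 + 0.070809 + 0.000021 + 0.042601 + 0.048488 + 0.000335 = 0.216341
B = 1 / 0.216341 = 4.6223
Bₛ = (B − 1)/(n − 1) = (4.6223 − 1)/(7 − 1) = 3.6223/6 = 0.6037

0.60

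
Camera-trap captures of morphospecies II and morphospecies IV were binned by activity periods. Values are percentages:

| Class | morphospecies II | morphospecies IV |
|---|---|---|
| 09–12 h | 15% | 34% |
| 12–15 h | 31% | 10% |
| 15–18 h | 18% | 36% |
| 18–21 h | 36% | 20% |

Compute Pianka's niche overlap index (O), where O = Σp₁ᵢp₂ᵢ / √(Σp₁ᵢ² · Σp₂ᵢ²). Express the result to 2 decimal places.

Convert percentages to proportions (divide by 100).
Σ p₁ᵢp₂ᵢ = 0.0510 + 0.0310 + 0.0648 + 0.0720 = 0.2188
Σp_1ᵢ² = 0.15² + 0.31² + 0.18² + 0.36² = 0.0225 + 0.0961 + 0.0324 + 0.1296 = 0.2806
Σp_2ᵢ² = 0.34² + 0.10² + 0.36² + 0.20² = 0.1156 + 0.0100 + 0.1296 + 0.0400 = 0.2952
O = 0.2188 / √(0.2806 × 0.2952) = 0.2188 / 0.28781 = 0.7602

0.76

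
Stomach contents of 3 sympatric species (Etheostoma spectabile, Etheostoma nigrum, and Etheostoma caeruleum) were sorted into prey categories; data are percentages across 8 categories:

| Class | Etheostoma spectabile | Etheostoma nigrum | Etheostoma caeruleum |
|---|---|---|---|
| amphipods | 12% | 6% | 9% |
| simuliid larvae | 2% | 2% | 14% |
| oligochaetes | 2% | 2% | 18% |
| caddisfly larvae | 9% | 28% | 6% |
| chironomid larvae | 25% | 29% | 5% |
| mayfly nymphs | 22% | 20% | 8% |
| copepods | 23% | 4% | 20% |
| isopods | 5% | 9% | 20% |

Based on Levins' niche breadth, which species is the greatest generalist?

Convert percentages to proportions (divide by 100).
Σp_specᵢ² = 0.12² + 0.02² + 0.02² + 0.09² + 0.25² + 0.22² + 0.23² + 0.05² = 0.0144 + 0.0004 + 0.0004 + 0.0081 + 0.0625 + 0.0484 + 0.0529 + 0.0025 = 0.1896
B_spec = 1 / 0.1896 = 5.2743
Σp_nigrᵢ² = 0.06² + 0.02² + 0.02² + 0.28² + 0.29² + 0.20² + 0.04² + 0.09² = 0.0036 + 0.0004 + 0.0004 + 0.0784 + 0.0841 + 0.0400 + 0.0016 + 0.0081 = 0.2166
B_nigr = 1 / 0.2166 = 4.6168
Σp_caerᵢ² = 0.09² + 0.14² + 0.18² + 0.06² + 0.05² + 0.08² + 0.20² + 0.20² = 0.0081 + 0.0196 + 0.0324 + 0.0036 + 0.0025 + 0.0064 + 0.0400 + 0.0400 = 0.1526
B_caer = 1 / 0.1526 = 6.5531
Highest B → broadest niche (most generalist): Etheostoma caeruleum (B = 6.55).

Etheostoma caeruleum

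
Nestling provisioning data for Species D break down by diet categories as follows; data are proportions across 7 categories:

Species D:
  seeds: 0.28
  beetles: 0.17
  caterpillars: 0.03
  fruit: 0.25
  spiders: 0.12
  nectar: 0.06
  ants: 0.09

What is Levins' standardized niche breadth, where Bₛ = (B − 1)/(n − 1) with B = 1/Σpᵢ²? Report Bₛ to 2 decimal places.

Σpᵢ² = 0.28² + 0.17² + 0.03² + 0.25² + 0.12² + 0.06² + 0.09² = 0.0784 + 0.0289 + 0.0009 + 0.0625 + 0.0144 + 0.0036 + 0.0081 = 0.1968
B = 1 / 0.1968 = 5.0813
Bₛ = (B − 1)/(n − 1) = (5.0813 − 1)/(7 − 1) = 4.0813/6 = 0.6802

0.68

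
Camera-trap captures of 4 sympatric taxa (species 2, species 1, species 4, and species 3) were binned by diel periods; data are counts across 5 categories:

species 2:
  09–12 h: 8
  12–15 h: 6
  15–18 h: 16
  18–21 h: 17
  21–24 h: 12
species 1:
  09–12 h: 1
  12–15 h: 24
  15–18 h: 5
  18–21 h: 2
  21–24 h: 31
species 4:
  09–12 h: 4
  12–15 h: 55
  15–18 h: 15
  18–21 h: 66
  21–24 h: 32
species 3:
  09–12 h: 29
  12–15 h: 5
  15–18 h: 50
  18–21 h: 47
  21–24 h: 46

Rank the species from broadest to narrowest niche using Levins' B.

species 2 > species 3 > species 4 > species 1

Proportions for species 2 (n=59): 8/59=0.1356, 6/59=0.1017, 16/59=0.2712, 17/59=0.2881, 12/59=0.2034
Proportions for species 1 (n=63): 1/63=0.0159, 24/63=0.3810, 5/63=0.0794, 2/63=0.0317, 31/63=0.4921
Proportions for species 4 (n=172): 4/172=0.0233, 55/172=0.3198, 15/172=0.0872, 66/172=0.3837, 32/172=0.1860
Proportions for species 3 (n=177): 29/177=0.1638, 5/177=0.0282, 50/177=0.2825, 47/177=0.2655, 46/177=0.2599
Σp_2ᵢ² = 0.1356² + 0.1017² + 0.2712² + 0.2881² + 0.2034² = 0.018387 + 0.010343 + 0.073549 + 0.083002 + 0.041372 = 0.226653
B_2 = 1 / 0.226653 = 4.4120
Σp_1ᵢ² = 0.0159² + 0.3810² + 0.0794² + 0.0317² + 0.4921² = 0.000253 + 0.145161 + 0.006304 + 0.001005 + 0.242162 = 0.394885
B_1 = 1 / 0.394885 = 2.5324
Σp_4ᵢ² = 0.0233² + 0.3198² + 0.0872² + 0.3837² + 0.1860² = 0.000543 + 0.102272 + 0.007604 + 0.147226 + 0.034596 = 0.292241
B_4 = 1 / 0.292241 = 3.4218
Σp_3ᵢ² = 0.1638² + 0.0282² + 0.2825² + 0.2655² + 0.2599² = 0.026830 + 0.000795 + 0.079806 + 0.070490 + 0.067548 = 0.245469
B_3 = 1 / 0.245469 = 4.0738
Ranking by B (broadest → narrowest): species 2 (4.41) > species 3 (4.07) > species 4 (3.42) > species 1 (2.53)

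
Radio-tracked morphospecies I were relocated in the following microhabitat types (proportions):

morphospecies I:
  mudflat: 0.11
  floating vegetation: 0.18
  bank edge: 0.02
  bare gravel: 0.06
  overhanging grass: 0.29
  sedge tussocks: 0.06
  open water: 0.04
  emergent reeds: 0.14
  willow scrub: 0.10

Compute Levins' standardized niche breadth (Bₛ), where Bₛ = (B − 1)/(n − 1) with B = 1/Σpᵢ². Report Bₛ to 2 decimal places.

0.62

Σpᵢ² = 0.11² + 0.18² + 0.02² + 0.06² + 0.29² + 0.06² + 0.04² + 0.14² + 0.10² = 0.0121 + 0.0324 + 0.0004 + 0.0036 + 0.0841 + 0.0036 + 0.0016 + 0.0196 + 0.0100 = 0.1674
B = 1 / 0.1674 = 5.9737
Bₛ = (B − 1)/(n − 1) = (5.9737 − 1)/(9 − 1) = 4.9737/8 = 0.6217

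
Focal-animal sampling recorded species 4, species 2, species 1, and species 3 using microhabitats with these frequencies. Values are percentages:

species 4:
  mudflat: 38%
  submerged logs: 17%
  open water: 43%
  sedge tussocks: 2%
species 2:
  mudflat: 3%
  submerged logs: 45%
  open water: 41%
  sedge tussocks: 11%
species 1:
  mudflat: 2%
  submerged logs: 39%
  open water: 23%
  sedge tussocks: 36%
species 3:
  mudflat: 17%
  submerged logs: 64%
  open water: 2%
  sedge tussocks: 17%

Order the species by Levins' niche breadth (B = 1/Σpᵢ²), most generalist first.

Convert percentages to proportions (divide by 100).
Σp_4ᵢ² = 0.38² + 0.17² + 0.43² + 0.02² = 0.1444 + 0.0289 + 0.1849 + 0.0004 = 0.3586
B_4 = 1 / 0.3586 = 2.7886
Σp_2ᵢ² = 0.03² + 0.45² + 0.41² + 0.11² = 0.0009 + 0.2025 + 0.1681 + 0.0121 = 0.3836
B_2 = 1 / 0.3836 = 2.6069
Σp_1ᵢ² = 0.02² + 0.39² + 0.23² + 0.36² = 0.0004 + 0.1521 + 0.0529 + 0.1296 = 0.3350
B_1 = 1 / 0.3350 = 2.9851
Σp_3ᵢ² = 0.17² + 0.64² + 0.02² + 0.17² = 0.0289 + 0.4096 + 0.0004 + 0.0289 = 0.4678
B_3 = 1 / 0.4678 = 2.1377
Ranking by B (broadest → narrowest): species 1 (2.99) > species 4 (2.79) > species 2 (2.61) > species 3 (2.14)

species 1 > species 4 > species 2 > species 3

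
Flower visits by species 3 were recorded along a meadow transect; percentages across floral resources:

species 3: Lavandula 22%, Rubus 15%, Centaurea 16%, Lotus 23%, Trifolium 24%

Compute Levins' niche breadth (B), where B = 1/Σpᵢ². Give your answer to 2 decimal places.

4.83

Convert percentages to proportions (divide by 100).
Σpᵢ² = 0.22² + 0.15² + 0.16² + 0.23² + 0.24² = 0.0484 + 0.0225 + 0.0256 + 0.0529 + 0.0576 = 0.2070
B = 1 / 0.2070 = 4.8309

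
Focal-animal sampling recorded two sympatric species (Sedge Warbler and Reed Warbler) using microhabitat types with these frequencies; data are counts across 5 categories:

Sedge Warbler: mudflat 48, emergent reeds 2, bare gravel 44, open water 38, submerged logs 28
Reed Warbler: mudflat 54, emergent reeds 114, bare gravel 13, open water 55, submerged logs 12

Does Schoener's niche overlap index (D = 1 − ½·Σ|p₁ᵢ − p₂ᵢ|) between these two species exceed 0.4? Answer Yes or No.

Yes

Proportions for Sedge Warbler (n=160): 48/160=0.3000, 2/160=0.0125, 44/160=0.2750, 38/160=0.2375, 28/160=0.1750
Proportions for Reed Warbler (n=248): 54/248=0.2177, 114/248=0.4597, 13/248=0.0524, 55/248=0.2218, 12/248=0.0484
Σ|p₁ᵢ − p₂ᵢ| = 0.0823 + 0.4472 + 0.2226 + 0.0157 + 0.1266 = 0.8944
D = 1 − ½ × 0.8944 = 1 − 0.44720 = 0.55280
D = 0.55280 > 0.4 → Yes.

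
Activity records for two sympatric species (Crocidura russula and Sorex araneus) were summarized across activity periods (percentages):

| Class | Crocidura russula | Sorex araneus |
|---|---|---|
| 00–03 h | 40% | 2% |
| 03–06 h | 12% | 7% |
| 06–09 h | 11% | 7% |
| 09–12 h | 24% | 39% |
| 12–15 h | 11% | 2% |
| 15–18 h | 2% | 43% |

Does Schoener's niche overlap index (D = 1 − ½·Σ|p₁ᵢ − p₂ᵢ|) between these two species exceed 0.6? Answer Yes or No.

No

Convert percentages to proportions (divide by 100).
Σ|p₁ᵢ − p₂ᵢ| = 0.38 + 0.05 + 0.04 + 0.15 + 0.09 + 0.41 = 1.12
D = 1 − ½ × 1.12 = 1 − 0.560 = 0.4400
D = 0.4400 < 0.6 → No.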